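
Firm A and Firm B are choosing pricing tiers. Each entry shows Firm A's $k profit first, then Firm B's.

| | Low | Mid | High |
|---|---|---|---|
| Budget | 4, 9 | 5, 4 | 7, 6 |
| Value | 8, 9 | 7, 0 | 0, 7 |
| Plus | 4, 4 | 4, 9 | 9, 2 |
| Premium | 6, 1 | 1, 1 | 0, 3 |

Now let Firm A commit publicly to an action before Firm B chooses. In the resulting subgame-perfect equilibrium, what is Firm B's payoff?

9

Backward induction with Firm A moving first.
- Budget → Firm B plays Low (best of 9, 4, 6); Firm A gets 4.
- Value → Firm B plays Low (best of 9, 0, 7); Firm A gets 8.
- Plus → Firm B plays Mid (best of 4, 9, 2); Firm A gets 4.
- Premium → Firm B plays High (best of 1, 1, 3); Firm A gets 0.
Among 4, 8, 4, 0, the best is 8 at Value. Subgame-perfect outcome: (Value, Low) with payoffs (8, 9).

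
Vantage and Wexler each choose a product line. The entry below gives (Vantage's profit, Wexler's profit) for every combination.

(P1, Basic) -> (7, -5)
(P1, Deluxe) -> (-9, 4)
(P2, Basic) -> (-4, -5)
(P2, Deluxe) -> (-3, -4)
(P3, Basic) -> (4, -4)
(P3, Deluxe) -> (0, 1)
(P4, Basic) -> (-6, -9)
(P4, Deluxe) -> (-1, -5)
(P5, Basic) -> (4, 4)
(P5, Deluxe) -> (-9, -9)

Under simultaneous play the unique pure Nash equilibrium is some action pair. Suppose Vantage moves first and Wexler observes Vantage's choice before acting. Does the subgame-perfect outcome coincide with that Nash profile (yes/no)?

Wexler best-responds to each possible Vantage move:
- P1 → Wexler plays Deluxe (best of -5, 4); Vantage gets -9.
- P2 → Wexler plays Deluxe (best of -5, -4); Vantage gets -3.
- P3 → Wexler plays Deluxe (best of -4, 1); Vantage gets 0.
- P4 → Wexler plays Deluxe (best of -9, -5); Vantage gets -1.
- P5 → Wexler plays Basic (best of 4, -9); Vantage gets 4.
Maximizing over -9, -3, 0, -1, 4, Vantage chooses P5. Subgame-perfect outcome: (P5, Basic) with payoffs (4, 4).
Under simultaneous play:
Vantage's best replies: Basic→P1; Deluxe→P3.
Wexler's best replies: P1→Deluxe; P2→Deluxe; P3→Deluxe; P4→Deluxe; P5→Basic.
Only (P3, Deluxe) has each player best-responding; Nash payoffs (0, 1).
Sequential outcome (P5, Basic) differs from the Nash profile (P3, Deluxe).

no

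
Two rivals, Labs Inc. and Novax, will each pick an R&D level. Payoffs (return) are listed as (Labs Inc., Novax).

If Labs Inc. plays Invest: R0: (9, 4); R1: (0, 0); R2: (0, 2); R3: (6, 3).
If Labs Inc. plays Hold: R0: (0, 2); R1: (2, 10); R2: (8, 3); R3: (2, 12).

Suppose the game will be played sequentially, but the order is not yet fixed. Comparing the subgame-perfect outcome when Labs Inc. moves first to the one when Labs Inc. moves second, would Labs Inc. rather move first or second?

If Labs Inc. leads: Novax's best replies are Invest→R0, Hold→R3; Labs Inc.'s induced payoffs 9, 2; outcome (Invest, R0), payoffs (9, 4).
If Novax leads: Labs Inc.'s best replies are R0→Invest, R1→Hold, R2→Hold, R3→Invest; Novax's induced payoffs 4, 10, 3, 3; outcome (Hold, R1), payoffs (2, 10).
Labs Inc. gets 9 moving first and 2 moving second, so Labs Inc. prefers to move first.

first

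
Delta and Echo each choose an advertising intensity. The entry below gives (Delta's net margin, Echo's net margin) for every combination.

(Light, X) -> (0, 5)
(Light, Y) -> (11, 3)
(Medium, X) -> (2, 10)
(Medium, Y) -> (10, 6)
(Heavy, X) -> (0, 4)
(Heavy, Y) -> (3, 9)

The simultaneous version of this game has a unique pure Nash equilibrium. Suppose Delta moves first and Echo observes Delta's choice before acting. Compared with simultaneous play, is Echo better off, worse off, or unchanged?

Echo best-responds to each possible Delta move:
- Light: BR = X, leader payoff 0.
- Medium: BR = X, leader payoff 2.
- Heavy: BR = Y, leader payoff 3.
Maximizing over 0, 2, 3, Delta chooses Heavy. Subgame-perfect outcome: (Heavy, Y) with payoffs (3, 9).
Under simultaneous play:
Delta's best replies: X→Medium; Y→Light.
Echo's best replies: Light→X; Medium→X; Heavy→Y.
Only (Medium, X) has each player best-responding; Nash payoffs (2, 10).
Echo earns 9 sequentially versus 10 at the Nash outcome: worse off.

worse off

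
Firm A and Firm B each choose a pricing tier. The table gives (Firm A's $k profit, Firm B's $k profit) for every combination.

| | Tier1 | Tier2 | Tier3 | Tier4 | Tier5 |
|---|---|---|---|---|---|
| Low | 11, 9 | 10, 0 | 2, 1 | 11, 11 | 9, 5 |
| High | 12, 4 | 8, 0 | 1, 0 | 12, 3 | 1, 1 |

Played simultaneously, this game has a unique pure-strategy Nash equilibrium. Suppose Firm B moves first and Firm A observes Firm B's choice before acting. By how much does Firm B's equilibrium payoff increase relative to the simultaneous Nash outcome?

1

Solve by backward induction (Firm B leads).
- Tier1: Firm A compares 11, 12 and picks High; Firm B would get 4.
- Tier2: Firm A compares 10, 8 and picks Low; Firm B would get 0.
- Tier3: Firm A compares 2, 1 and picks Low; Firm B would get 1.
- Tier4: Firm A compares 11, 12 and picks High; Firm B would get 3.
- Tier5: Firm A compares 9, 1 and picks Low; Firm B would get 5.
Among 4, 0, 1, 3, 5, the best is 5 at Tier5. Subgame-perfect outcome: (Low, Tier5) with payoffs (9, 5).
For the simultaneous game, intersect best replies.
Firm A's best replies: Tier1→High; Tier2→Low; Tier3→Low; Tier4→High; Tier5→Low.
Firm B's best replies: Low→Tier4; High→Tier1.
Only (High, Tier1) has each player best-responding; Nash payoffs (12, 4).
Firm B's commitment gain: 5 − 4 = 1.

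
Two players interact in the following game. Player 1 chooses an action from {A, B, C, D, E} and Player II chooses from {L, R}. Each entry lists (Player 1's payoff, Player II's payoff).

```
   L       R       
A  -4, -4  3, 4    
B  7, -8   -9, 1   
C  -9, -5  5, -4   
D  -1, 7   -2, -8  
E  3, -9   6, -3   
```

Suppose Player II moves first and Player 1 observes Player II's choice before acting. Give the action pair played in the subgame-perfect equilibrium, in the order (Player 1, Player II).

(E, R)

Solve by backward induction (Player II leads).
- L: BR = B, leader payoff -8.
- R: BR = E, leader payoff -3.
Among -8, -3, the best is -3 at R. Subgame-perfect outcome: (E, R) with payoffs (6, -3).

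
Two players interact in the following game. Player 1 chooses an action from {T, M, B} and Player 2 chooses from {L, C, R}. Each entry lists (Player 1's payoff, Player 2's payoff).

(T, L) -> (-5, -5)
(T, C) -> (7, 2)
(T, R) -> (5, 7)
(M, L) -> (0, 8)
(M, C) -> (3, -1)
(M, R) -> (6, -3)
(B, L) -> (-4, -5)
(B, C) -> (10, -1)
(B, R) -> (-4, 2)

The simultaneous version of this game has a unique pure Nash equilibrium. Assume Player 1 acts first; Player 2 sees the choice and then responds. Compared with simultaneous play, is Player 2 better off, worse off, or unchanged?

worse off

Backward induction with Player 1 moving first.
- T → Player 2 plays R (best of -5, 2, 7); Player 1 gets 5.
- M → Player 2 plays L (best of 8, -1, -3); Player 1 gets 0.
- B → Player 2 plays R (best of -5, -1, 2); Player 1 gets -4.
Player 1's induced payoffs are 5, 0, -4, so Player 1 commits to T. Subgame-perfect outcome: (T, R) with payoffs (5, 7).
For the simultaneous game, intersect best replies.
Player 1's best replies: L→M; C→B; R→M.
Player 2's best replies: T→R; M→L; B→R.
The unique mutual best reply is (M, L), giving (0, 8).
Player 2 earns 7 sequentially versus 8 at the Nash outcome: worse off.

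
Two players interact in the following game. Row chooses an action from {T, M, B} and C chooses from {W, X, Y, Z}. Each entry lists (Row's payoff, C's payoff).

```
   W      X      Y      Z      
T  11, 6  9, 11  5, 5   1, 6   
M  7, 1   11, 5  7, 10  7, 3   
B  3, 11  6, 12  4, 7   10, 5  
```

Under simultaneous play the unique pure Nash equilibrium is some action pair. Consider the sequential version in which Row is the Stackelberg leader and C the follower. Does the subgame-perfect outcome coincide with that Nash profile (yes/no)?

Backward induction with Row moving first.
- T: BR = X, leader payoff 9.
- M: BR = Y, leader payoff 7.
- B: BR = X, leader payoff 6.
Maximizing over 9, 7, 6, Row chooses T. Subgame-perfect outcome: (T, X) with payoffs (9, 11).
Now find the simultaneous Nash equilibrium.
Row's best replies: W→T; X→M; Y→M; Z→B.
C's best replies: T→X; M→Y; B→X.
Only (M, Y) has each player best-responding; Nash payoffs (7, 10).
Sequential outcome (T, X) differs from the Nash profile (M, Y).

no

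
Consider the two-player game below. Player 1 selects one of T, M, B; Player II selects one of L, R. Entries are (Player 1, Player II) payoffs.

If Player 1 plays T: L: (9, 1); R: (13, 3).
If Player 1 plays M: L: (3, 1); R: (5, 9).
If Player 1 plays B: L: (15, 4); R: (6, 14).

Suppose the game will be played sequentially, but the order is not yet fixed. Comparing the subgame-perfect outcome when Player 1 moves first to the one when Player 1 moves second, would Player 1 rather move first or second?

If Player 1 leads: Player II's best replies are T→R, M→R, B→R; Player 1's induced payoffs 13, 5, 6; outcome (T, R), payoffs (13, 3).
If Player II leads: Player 1's best replies are L→B, R→T; Player II's induced payoffs 4, 3; outcome (B, L), payoffs (15, 4).
Player 1 gets 13 moving first and 15 moving second, so Player 1 prefers to move second.

second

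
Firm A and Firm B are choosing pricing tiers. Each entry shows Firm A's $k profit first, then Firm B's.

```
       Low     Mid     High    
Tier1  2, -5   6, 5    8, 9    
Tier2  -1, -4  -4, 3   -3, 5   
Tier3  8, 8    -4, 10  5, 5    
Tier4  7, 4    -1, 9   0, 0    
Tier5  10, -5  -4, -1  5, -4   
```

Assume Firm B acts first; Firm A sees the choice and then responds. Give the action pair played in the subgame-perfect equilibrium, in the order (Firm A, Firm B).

(Tier1, High)

Backward induction with Firm B moving first.
- Low → Firm A plays Tier5 (best of 2, -1, 8, 7, 10); Firm B gets -5.
- Mid → Firm A plays Tier1 (best of 6, -4, -4, -1, -4); Firm B gets 5.
- High → Firm A plays Tier1 (best of 8, -3, 5, 0, 5); Firm B gets 9.
Among -5, 5, 9, the best is 9 at High. Subgame-perfect outcome: (Tier1, High) with payoffs (8, 9).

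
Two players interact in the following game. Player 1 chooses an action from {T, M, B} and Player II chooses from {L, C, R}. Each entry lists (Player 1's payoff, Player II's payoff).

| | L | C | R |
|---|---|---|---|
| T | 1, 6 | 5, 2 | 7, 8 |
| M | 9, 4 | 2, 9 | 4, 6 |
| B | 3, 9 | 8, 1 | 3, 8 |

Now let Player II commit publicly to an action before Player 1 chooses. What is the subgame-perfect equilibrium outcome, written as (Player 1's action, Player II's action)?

Player 1 best-responds to each possible Player II move:
- L → Player 1 plays M (best of 1, 9, 3); Player II gets 4.
- C → Player 1 plays B (best of 5, 2, 8); Player II gets 1.
- R → Player 1 plays T (best of 7, 4, 3); Player II gets 8.
Among 4, 1, 8, the best is 8 at R. Subgame-perfect outcome: (T, R) with payoffs (7, 8).

(T, R)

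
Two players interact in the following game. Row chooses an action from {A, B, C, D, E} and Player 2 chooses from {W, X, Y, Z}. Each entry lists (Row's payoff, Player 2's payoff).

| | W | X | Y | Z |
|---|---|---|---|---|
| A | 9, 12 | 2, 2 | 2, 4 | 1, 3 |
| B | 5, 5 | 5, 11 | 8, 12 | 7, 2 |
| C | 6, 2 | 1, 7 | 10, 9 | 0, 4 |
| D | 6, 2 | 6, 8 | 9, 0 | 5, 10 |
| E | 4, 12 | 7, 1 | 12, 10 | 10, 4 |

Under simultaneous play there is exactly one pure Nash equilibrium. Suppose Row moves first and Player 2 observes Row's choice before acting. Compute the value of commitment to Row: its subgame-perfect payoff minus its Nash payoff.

Solve by backward induction (Row leads).
- A → Player 2 plays W (best of 12, 2, 4, 3); Row gets 9.
- B → Player 2 plays Y (best of 5, 11, 12, 2); Row gets 8.
- C → Player 2 plays Y (best of 2, 7, 9, 4); Row gets 10.
- D → Player 2 plays Z (best of 2, 8, 0, 10); Row gets 5.
- E → Player 2 plays W (best of 12, 1, 10, 4); Row gets 4.
Row's induced payoffs are 9, 8, 10, 5, 4, so Row commits to C. Subgame-perfect outcome: (C, Y) with payoffs (10, 9).
For the simultaneous game, intersect best replies.
Row's best replies: W→A; X→E; Y→E; Z→E.
Player 2's best replies: A→W; B→Y; C→Y; D→Z; E→W.
Only (A, W) has each player best-responding; Nash payoffs (9, 12).
Row's commitment gain: 10 − 9 = 1.

1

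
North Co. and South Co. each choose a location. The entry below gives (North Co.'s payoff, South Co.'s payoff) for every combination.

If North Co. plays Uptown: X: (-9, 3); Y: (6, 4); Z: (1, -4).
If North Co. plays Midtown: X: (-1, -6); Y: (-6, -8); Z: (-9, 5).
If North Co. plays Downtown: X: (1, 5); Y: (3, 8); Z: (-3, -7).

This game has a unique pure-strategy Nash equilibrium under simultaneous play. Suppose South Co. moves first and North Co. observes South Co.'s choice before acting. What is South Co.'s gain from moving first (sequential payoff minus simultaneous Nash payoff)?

North Co. best-responds to each possible South Co. move:
- X: BR = Downtown, leader payoff 5.
- Y: BR = Uptown, leader payoff 4.
- Z: BR = Uptown, leader payoff -4.
Among 5, 4, -4, the best is 5 at X. Subgame-perfect outcome: (Downtown, X) with payoffs (1, 5).
Under simultaneous play:
North Co.'s best replies: X→Downtown; Y→Uptown; Z→Uptown.
South Co.'s best replies: Uptown→Y; Midtown→Z; Downtown→Y.
The unique mutual best reply is (Uptown, Y), giving (6, 4).
South Co.'s commitment gain: 5 − 4 = 1.

1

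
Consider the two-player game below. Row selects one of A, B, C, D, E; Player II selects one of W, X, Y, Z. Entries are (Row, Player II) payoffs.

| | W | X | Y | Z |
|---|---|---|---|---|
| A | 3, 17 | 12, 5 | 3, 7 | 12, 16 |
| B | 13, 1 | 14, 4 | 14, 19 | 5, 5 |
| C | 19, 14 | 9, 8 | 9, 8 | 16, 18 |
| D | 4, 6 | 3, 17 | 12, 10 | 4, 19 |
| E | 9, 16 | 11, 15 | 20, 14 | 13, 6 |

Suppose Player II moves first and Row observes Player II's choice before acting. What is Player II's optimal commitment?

Z

Work backward from Row's decision.
- W: BR = C, leader payoff 14.
- X: BR = B, leader payoff 4.
- Y: BR = E, leader payoff 14.
- Z: BR = C, leader payoff 18.
Among 14, 4, 14, 18, the best is 18 at Z. Subgame-perfect outcome: (C, Z) with payoffs (16, 18).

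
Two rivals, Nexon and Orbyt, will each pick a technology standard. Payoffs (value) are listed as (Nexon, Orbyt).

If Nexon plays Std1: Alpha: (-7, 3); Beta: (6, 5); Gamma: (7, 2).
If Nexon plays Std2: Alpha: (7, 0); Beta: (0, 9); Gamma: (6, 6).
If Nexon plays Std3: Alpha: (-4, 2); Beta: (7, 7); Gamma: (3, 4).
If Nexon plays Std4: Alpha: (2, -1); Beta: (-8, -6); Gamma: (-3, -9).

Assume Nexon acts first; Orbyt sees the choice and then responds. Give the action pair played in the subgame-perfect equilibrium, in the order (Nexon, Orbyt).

(Std3, Beta)

Backward induction with Nexon moving first.
- Std1: BR = Beta, leader payoff 6.
- Std2: BR = Beta, leader payoff 0.
- Std3: BR = Beta, leader payoff 7.
- Std4: BR = Alpha, leader payoff 2.
Maximizing over 6, 0, 7, 2, Nexon chooses Std3. Subgame-perfect outcome: (Std3, Beta) with payoffs (7, 7).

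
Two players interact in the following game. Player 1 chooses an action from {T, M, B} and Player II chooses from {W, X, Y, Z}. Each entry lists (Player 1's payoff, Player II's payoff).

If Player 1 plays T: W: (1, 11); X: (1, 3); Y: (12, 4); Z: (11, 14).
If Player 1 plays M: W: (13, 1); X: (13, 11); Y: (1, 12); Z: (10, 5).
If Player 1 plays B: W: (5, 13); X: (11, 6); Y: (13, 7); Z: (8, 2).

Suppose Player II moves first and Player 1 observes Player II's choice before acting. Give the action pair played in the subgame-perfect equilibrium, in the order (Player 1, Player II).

(T, Z)

Solve by backward induction (Player II leads).
- W: Player 1 compares 1, 13, 5 and picks M; Player II would get 1.
- X: Player 1 compares 1, 13, 11 and picks M; Player II would get 11.
- Y: Player 1 compares 12, 1, 13 and picks B; Player II would get 7.
- Z: Player 1 compares 11, 10, 8 and picks T; Player II would get 14.
Among 1, 11, 7, 14, the best is 14 at Z. Subgame-perfect outcome: (T, Z) with payoffs (11, 14).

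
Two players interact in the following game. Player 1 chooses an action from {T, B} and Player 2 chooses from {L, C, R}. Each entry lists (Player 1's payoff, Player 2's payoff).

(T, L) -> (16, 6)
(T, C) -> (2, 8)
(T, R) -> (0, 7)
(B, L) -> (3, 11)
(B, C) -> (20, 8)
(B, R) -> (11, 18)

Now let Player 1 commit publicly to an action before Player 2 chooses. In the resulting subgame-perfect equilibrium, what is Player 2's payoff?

18

Work backward from Player 2's decision.
- T: Player 2 compares 6, 8, 7 and picks C; Player 1 would get 2.
- B: Player 2 compares 11, 8, 18 and picks R; Player 1 would get 11.
Among 2, 11, the best is 11 at B. Subgame-perfect outcome: (B, R) with payoffs (11, 18).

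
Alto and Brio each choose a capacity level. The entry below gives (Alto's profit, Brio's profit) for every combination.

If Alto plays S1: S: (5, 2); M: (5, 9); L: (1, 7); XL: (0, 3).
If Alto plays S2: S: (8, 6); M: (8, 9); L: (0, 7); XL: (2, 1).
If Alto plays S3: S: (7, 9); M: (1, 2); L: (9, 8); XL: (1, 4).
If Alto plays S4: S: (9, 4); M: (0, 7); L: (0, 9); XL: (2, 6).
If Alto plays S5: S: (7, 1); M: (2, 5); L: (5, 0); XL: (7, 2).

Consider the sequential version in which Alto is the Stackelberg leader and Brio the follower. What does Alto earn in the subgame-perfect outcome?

Brio best-responds to each possible Alto move:
- S1 → Brio plays M (best of 2, 9, 7, 3); Alto gets 5.
- S2 → Brio plays M (best of 6, 9, 7, 1); Alto gets 8.
- S3 → Brio plays S (best of 9, 2, 8, 4); Alto gets 7.
- S4 → Brio plays L (best of 4, 7, 9, 6); Alto gets 0.
- S5 → Brio plays M (best of 1, 5, 0, 2); Alto gets 2.
Alto's induced payoffs are 5, 8, 7, 0, 2, so Alto commits to S2. Subgame-perfect outcome: (S2, M) with payoffs (8, 9).

8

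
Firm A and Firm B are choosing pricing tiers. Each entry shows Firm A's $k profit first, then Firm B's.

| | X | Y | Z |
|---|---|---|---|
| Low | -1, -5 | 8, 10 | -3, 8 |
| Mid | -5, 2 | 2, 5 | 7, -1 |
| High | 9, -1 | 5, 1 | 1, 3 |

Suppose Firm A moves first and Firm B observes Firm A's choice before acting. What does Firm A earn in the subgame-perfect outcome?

Firm B best-responds to each possible Firm A move:
- Low: Firm B compares -5, 10, 8 and picks Y; Firm A would get 8.
- Mid: Firm B compares 2, 5, -1 and picks Y; Firm A would get 2.
- High: Firm B compares -1, 1, 3 and picks Z; Firm A would get 1.
Firm A's induced payoffs are 8, 2, 1, so Firm A commits to Low. Subgame-perfect outcome: (Low, Y) with payoffs (8, 10).

8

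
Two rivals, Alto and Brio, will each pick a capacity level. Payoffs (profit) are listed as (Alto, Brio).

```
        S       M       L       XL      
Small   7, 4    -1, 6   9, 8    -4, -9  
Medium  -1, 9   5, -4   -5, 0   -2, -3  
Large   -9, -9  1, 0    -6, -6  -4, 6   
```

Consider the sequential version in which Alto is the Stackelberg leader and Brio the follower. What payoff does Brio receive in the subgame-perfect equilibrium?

Brio best-responds to each possible Alto move:
- Small → Brio plays L (best of 4, 6, 8, -9); Alto gets 9.
- Medium → Brio plays S (best of 9, -4, 0, -3); Alto gets -1.
- Large → Brio plays XL (best of -9, 0, -6, 6); Alto gets -4.
Maximizing over 9, -1, -4, Alto chooses Small. Subgame-perfect outcome: (Small, L) with payoffs (9, 8).

8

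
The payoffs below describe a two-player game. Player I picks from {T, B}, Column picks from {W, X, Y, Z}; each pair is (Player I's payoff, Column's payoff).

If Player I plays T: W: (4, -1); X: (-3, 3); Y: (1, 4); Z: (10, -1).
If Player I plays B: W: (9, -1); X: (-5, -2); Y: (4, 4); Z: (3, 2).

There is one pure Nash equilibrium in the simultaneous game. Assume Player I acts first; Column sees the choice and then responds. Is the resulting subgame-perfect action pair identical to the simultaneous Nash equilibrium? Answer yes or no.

yes

Solve by backward induction (Player I leads).
- T → Column plays Y (best of -1, 3, 4, -1); Player I gets 1.
- B → Column plays Y (best of -1, -2, 4, 2); Player I gets 4.
Maximizing over 1, 4, Player I chooses B. Subgame-perfect outcome: (B, Y) with payoffs (4, 4).
For the simultaneous game, intersect best replies.
Player I's best replies: W→B; X→T; Y→B; Z→T.
Column's best replies: T→Y; B→Y.
The unique mutual best reply is (B, Y), giving (4, 4).
Sequential outcome (B, Y) coincides with the Nash profile (B, Y).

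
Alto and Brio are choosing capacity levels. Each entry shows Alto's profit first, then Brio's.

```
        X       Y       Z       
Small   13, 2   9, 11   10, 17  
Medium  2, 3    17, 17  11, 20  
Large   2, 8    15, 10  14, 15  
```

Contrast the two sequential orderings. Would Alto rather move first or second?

If Alto leads: Brio's best replies are Small→Z, Medium→Z, Large→Z; Alto's induced payoffs 10, 11, 14; outcome (Large, Z), payoffs (14, 15).
If Brio leads: Alto's best replies are X→Small, Y→Medium, Z→Large; Brio's induced payoffs 2, 17, 15; outcome (Medium, Y), payoffs (17, 17).
Alto gets 14 moving first and 17 moving second, so Alto prefers to move second.

second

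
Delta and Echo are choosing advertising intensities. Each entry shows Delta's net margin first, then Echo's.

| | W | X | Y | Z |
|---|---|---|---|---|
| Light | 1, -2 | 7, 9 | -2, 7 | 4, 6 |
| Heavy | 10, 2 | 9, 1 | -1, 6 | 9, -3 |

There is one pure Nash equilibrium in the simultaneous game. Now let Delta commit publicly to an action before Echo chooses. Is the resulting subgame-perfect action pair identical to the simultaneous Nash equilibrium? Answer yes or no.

no

Solve by backward induction (Delta leads).
- Light → Echo plays X (best of -2, 9, 7, 6); Delta gets 7.
- Heavy → Echo plays Y (best of 2, 1, 6, -3); Delta gets -1.
Delta's induced payoffs are 7, -1, so Delta commits to Light. Subgame-perfect outcome: (Light, X) with payoffs (7, 9).
Now find the simultaneous Nash equilibrium.
Delta's best replies: W→Heavy; X→Heavy; Y→Heavy; Z→Heavy.
Echo's best replies: Light→X; Heavy→Y.
The unique mutual best reply is (Heavy, Y), giving (-1, 6).
Sequential outcome (Light, X) differs from the Nash profile (Heavy, Y).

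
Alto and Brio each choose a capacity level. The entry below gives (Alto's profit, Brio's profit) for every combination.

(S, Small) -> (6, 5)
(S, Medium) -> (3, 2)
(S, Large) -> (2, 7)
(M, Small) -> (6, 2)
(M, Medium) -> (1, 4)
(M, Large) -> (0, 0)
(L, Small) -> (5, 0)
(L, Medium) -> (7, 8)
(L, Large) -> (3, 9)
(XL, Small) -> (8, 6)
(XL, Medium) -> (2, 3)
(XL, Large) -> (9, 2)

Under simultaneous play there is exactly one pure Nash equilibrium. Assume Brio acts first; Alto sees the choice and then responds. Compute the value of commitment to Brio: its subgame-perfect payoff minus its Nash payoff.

2

Work backward from Alto's decision.
- Small: Alto compares 6, 6, 5, 8 and picks XL; Brio would get 6.
- Medium: Alto compares 3, 1, 7, 2 and picks L; Brio would get 8.
- Large: Alto compares 2, 0, 3, 9 and picks XL; Brio would get 2.
Brio's induced payoffs are 6, 8, 2, so Brio commits to Medium. Subgame-perfect outcome: (L, Medium) with payoffs (7, 8).
For the simultaneous game, intersect best replies.
Alto's best replies: Small→XL; Medium→L; Large→XL.
Brio's best replies: S→Large; M→Medium; L→Large; XL→Small.
Only (XL, Small) has each player best-responding; Nash payoffs (8, 6).
Brio's commitment gain: 8 − 6 = 2.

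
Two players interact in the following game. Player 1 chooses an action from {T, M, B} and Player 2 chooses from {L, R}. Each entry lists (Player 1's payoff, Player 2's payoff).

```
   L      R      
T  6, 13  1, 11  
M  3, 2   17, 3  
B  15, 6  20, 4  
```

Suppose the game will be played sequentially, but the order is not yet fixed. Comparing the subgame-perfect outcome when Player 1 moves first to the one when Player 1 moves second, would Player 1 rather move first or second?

If Player 1 leads: Player 2's best replies are T→L, M→R, B→L; Player 1's induced payoffs 6, 17, 15; outcome (M, R), payoffs (17, 3).
If Player 2 leads: Player 1's best replies are L→B, R→B; Player 2's induced payoffs 6, 4; outcome (B, L), payoffs (15, 6).
Player 1 gets 17 moving first and 15 moving second, so Player 1 prefers to move first.

first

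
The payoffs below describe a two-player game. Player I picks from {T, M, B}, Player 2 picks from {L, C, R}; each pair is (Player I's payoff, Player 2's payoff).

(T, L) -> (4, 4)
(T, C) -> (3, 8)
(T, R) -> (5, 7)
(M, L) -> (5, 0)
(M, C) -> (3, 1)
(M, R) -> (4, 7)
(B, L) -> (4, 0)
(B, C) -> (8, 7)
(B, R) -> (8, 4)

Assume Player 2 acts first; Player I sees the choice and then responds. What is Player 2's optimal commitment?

C

Backward induction with Player 2 moving first.
- L: BR = M, leader payoff 0.
- C: BR = B, leader payoff 7.
- R: BR = B, leader payoff 4.
Player 2's induced payoffs are 0, 7, 4, so Player 2 commits to C. Subgame-perfect outcome: (B, C) with payoffs (8, 7).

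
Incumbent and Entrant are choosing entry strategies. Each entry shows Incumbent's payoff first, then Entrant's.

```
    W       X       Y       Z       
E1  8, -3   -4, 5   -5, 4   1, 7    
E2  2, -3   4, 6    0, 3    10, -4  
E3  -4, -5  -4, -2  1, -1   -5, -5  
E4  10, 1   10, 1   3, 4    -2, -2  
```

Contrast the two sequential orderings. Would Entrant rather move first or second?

If Incumbent leads: Entrant's best replies are E1→Z, E2→X, E3→Y, E4→Y; Incumbent's induced payoffs 1, 4, 1, 3; outcome (E2, X), payoffs (4, 6).
If Entrant leads: Incumbent's best replies are W→E4, X→E4, Y→E4, Z→E2; Entrant's induced payoffs 1, 1, 4, -4; outcome (E4, Y), payoffs (3, 4).
Entrant gets 4 moving first and 6 moving second, so Entrant prefers to move second.

second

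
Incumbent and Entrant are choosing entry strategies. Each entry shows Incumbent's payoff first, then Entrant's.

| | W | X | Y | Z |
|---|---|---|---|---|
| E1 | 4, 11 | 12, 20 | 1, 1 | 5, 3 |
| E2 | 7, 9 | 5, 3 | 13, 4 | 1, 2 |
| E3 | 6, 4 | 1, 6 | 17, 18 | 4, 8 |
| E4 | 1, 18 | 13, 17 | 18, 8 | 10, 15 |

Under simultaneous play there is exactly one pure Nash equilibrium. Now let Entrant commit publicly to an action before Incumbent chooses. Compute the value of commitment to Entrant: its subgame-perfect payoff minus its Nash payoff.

Incumbent best-responds to each possible Entrant move:
- W: Incumbent compares 4, 7, 6, 1 and picks E2; Entrant would get 9.
- X: Incumbent compares 12, 5, 1, 13 and picks E4; Entrant would get 17.
- Y: Incumbent compares 1, 13, 17, 18 and picks E4; Entrant would get 8.
- Z: Incumbent compares 5, 1, 4, 10 and picks E4; Entrant would get 15.
Among 9, 17, 8, 15, the best is 17 at X. Subgame-perfect outcome: (E4, X) with payoffs (13, 17).
Under simultaneous play:
Incumbent's best replies: W→E2; X→E4; Y→E4; Z→E4.
Entrant's best replies: E1→X; E2→W; E3→Y; E4→W.
Only (E2, W) has each player best-responding; Nash payoffs (7, 9).
Entrant's commitment gain: 17 − 9 = 8.

8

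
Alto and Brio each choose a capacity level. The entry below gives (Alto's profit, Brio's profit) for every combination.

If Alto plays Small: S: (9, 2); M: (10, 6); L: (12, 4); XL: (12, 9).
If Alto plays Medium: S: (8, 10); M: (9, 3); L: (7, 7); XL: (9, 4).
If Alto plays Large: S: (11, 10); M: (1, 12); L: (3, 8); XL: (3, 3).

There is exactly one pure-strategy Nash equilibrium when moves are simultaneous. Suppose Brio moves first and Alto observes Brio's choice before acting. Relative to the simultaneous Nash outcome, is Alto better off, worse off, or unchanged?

worse off

Solve by backward induction (Brio leads).
- S: BR = Large, leader payoff 10.
- M: BR = Small, leader payoff 6.
- L: BR = Small, leader payoff 4.
- XL: BR = Small, leader payoff 9.
Maximizing over 10, 6, 4, 9, Brio chooses S. Subgame-perfect outcome: (Large, S) with payoffs (11, 10).
For the simultaneous game, intersect best replies.
Alto's best replies: S→Large; M→Small; L→Small; XL→Small.
Brio's best replies: Small→XL; Medium→S; Large→M.
The unique mutual best reply is (Small, XL), giving (12, 9).
Alto earns 11 sequentially versus 12 at the Nash outcome: worse off.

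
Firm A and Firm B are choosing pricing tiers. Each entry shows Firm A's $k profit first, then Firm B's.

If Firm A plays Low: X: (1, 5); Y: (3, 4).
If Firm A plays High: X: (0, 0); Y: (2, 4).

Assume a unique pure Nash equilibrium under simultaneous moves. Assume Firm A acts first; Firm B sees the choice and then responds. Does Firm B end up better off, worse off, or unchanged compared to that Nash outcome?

Work backward from Firm B's decision.
- Low: Firm B compares 5, 4 and picks X; Firm A would get 1.
- High: Firm B compares 0, 4 and picks Y; Firm A would get 2.
Among 1, 2, the best is 2 at High. Subgame-perfect outcome: (High, Y) with payoffs (2, 4).
Now find the simultaneous Nash equilibrium.
Firm A's best replies: X→Low; Y→Low.
Firm B's best replies: Low→X; High→Y.
Only (Low, X) has each player best-responding; Nash payoffs (1, 5).
Firm B earns 4 sequentially versus 5 at the Nash outcome: worse off.

worse off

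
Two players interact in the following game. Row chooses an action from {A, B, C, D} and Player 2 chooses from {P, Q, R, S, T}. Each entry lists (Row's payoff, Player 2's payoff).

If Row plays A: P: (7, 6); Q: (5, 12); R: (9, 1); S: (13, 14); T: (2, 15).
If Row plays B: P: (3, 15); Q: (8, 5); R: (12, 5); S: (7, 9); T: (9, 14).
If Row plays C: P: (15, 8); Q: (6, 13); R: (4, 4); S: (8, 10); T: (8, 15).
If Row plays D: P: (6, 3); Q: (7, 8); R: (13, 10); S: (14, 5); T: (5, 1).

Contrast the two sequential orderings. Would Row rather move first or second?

first

If Row leads: Player 2's best replies are A→T, B→P, C→T, D→R; Row's induced payoffs 2, 3, 8, 13; outcome (D, R), payoffs (13, 10).
If Player 2 leads: Row's best replies are P→C, Q→B, R→D, S→D, T→B; Player 2's induced payoffs 8, 5, 10, 5, 14; outcome (B, T), payoffs (9, 14).
Row gets 13 moving first and 9 moving second, so Row prefers to move first.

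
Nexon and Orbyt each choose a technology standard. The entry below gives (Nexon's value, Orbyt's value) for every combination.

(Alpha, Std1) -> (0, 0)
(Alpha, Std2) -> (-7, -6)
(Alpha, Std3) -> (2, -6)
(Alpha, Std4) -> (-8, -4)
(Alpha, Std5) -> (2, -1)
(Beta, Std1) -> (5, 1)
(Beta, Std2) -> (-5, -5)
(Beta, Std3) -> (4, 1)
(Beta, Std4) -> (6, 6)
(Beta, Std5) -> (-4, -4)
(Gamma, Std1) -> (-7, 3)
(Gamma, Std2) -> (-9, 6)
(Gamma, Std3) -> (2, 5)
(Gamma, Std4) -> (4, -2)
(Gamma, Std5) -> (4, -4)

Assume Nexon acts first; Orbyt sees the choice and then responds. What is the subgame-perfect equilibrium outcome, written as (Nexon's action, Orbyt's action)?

Solve by backward induction (Nexon leads).
- Alpha: Orbyt compares 0, -6, -6, -4, -1 and picks Std1; Nexon would get 0.
- Beta: Orbyt compares 1, -5, 1, 6, -4 and picks Std4; Nexon would get 6.
- Gamma: Orbyt compares 3, 6, 5, -2, -4 and picks Std2; Nexon would get -9.
Nexon's induced payoffs are 0, 6, -9, so Nexon commits to Beta. Subgame-perfect outcome: (Beta, Std4) with payoffs (6, 6).

(Beta, Std4)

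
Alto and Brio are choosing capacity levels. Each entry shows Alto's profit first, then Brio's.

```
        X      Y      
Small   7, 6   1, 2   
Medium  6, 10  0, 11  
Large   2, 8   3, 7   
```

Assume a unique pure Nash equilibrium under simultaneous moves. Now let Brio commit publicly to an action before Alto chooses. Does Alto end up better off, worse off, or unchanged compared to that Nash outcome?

Backward induction with Brio moving first.
- X: Alto compares 7, 6, 2 and picks Small; Brio would get 6.
- Y: Alto compares 1, 0, 3 and picks Large; Brio would get 7.
Brio's induced payoffs are 6, 7, so Brio commits to Y. Subgame-perfect outcome: (Large, Y) with payoffs (3, 7).
For the simultaneous game, intersect best replies.
Alto's best replies: X→Small; Y→Large.
Brio's best replies: Small→X; Medium→Y; Large→X.
Only (Small, X) has each player best-responding; Nash payoffs (7, 6).
Alto earns 3 sequentially versus 7 at the Nash outcome: worse off.

worse off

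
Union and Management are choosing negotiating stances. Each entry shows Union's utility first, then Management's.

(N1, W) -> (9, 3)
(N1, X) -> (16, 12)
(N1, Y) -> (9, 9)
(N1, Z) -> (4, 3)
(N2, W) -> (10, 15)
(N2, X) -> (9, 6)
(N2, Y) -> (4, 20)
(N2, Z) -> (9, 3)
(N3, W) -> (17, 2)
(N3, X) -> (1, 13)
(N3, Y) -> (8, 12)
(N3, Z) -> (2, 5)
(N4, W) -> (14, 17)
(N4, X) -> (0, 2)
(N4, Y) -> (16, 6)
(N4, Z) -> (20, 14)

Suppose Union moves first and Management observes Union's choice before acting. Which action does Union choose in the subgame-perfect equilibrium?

N1

Work backward from Management's decision.
- N1: Management compares 3, 12, 9, 3 and picks X; Union would get 16.
- N2: Management compares 15, 6, 20, 3 and picks Y; Union would get 4.
- N3: Management compares 2, 13, 12, 5 and picks X; Union would get 1.
- N4: Management compares 17, 2, 6, 14 and picks W; Union would get 14.
Maximizing over 16, 4, 1, 14, Union chooses N1. Subgame-perfect outcome: (N1, X) with payoffs (16, 12).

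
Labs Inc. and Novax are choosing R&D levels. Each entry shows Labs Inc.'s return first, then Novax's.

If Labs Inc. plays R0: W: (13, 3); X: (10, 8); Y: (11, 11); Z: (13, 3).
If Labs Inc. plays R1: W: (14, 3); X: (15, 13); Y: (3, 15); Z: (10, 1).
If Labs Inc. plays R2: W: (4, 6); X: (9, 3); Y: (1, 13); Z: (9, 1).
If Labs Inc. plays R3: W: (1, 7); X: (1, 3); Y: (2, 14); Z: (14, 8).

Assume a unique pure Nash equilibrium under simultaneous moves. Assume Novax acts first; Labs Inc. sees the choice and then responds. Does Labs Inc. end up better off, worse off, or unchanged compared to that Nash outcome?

Backward induction with Novax moving first.
- W: Labs Inc. compares 13, 14, 4, 1 and picks R1; Novax would get 3.
- X: Labs Inc. compares 10, 15, 9, 1 and picks R1; Novax would get 13.
- Y: Labs Inc. compares 11, 3, 1, 2 and picks R0; Novax would get 11.
- Z: Labs Inc. compares 13, 10, 9, 14 and picks R3; Novax would get 8.
Novax's induced payoffs are 3, 13, 11, 8, so Novax commits to X. Subgame-perfect outcome: (R1, X) with payoffs (15, 13).
For the simultaneous game, intersect best replies.
Labs Inc.'s best replies: W→R1; X→R1; Y→R0; Z→R3.
Novax's best replies: R0→Y; R1→Y; R2→Y; R3→Y.
The unique mutual best reply is (R0, Y), giving (11, 11).
Labs Inc. earns 15 sequentially versus 11 at the Nash outcome: better off.

better off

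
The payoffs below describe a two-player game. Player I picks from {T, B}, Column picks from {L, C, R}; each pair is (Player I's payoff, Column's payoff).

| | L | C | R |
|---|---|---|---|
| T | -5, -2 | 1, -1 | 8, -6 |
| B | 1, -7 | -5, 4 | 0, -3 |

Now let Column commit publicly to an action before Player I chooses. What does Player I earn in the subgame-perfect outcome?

1

Player I best-responds to each possible Column move:
- L: Player I compares -5, 1 and picks B; Column would get -7.
- C: Player I compares 1, -5 and picks T; Column would get -1.
- R: Player I compares 8, 0 and picks T; Column would get -6.
Maximizing over -7, -1, -6, Column chooses C. Subgame-perfect outcome: (T, C) with payoffs (1, -1).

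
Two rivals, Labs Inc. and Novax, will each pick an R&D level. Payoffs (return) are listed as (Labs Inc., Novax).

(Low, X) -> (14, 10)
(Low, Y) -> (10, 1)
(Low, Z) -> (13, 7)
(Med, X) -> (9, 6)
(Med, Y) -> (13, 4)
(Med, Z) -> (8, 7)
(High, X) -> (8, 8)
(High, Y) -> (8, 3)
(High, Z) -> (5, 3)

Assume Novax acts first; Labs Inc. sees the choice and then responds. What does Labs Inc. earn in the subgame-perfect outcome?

Solve by backward induction (Novax leads).
- X: Labs Inc. compares 14, 9, 8 and picks Low; Novax would get 10.
- Y: Labs Inc. compares 10, 13, 8 and picks Med; Novax would get 4.
- Z: Labs Inc. compares 13, 8, 5 and picks Low; Novax would get 7.
Novax's induced payoffs are 10, 4, 7, so Novax commits to X. Subgame-perfect outcome: (Low, X) with payoffs (14, 10).

14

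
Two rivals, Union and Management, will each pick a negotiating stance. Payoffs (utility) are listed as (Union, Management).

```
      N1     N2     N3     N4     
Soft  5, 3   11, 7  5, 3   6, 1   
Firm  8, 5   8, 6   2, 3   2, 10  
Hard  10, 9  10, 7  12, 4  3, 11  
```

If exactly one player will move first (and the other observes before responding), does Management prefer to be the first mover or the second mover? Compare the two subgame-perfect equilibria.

If Union leads: Management's best replies are Soft→N2, Firm→N4, Hard→N4; Union's induced payoffs 11, 2, 3; outcome (Soft, N2), payoffs (11, 7).
If Management leads: Union's best replies are N1→Hard, N2→Soft, N3→Hard, N4→Soft; Management's induced payoffs 9, 7, 4, 1; outcome (Hard, N1), payoffs (10, 9).
Management gets 9 moving first and 7 moving second, so Management prefers to move first.

first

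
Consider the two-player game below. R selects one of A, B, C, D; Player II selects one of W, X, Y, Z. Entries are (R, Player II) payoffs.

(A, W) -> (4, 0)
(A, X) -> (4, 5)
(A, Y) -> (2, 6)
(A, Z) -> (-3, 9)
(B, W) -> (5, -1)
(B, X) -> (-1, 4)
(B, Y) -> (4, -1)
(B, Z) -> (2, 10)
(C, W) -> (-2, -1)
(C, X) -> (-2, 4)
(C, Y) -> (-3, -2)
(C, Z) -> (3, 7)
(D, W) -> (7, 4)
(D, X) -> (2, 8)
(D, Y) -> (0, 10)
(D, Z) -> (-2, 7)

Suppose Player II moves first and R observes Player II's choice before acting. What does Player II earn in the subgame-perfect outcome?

7

Solve by backward induction (Player II leads).
- W: BR = D, leader payoff 4.
- X: BR = A, leader payoff 5.
- Y: BR = B, leader payoff -1.
- Z: BR = C, leader payoff 7.
Among 4, 5, -1, 7, the best is 7 at Z. Subgame-perfect outcome: (C, Z) with payoffs (3, 7).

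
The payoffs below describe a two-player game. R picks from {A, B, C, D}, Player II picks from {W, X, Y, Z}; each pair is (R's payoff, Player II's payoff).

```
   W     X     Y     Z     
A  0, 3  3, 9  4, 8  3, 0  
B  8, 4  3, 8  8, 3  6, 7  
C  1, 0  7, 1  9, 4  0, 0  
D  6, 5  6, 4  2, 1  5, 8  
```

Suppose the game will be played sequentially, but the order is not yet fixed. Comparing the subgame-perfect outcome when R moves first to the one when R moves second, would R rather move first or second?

first

If R leads: Player II's best replies are A→X, B→X, C→Y, D→Z; R's induced payoffs 3, 3, 9, 5; outcome (C, Y), payoffs (9, 4).
If Player II leads: R's best replies are W→B, X→C, Y→C, Z→B; Player II's induced payoffs 4, 1, 4, 7; outcome (B, Z), payoffs (6, 7).
R gets 9 moving first and 6 moving second, so R prefers to move first.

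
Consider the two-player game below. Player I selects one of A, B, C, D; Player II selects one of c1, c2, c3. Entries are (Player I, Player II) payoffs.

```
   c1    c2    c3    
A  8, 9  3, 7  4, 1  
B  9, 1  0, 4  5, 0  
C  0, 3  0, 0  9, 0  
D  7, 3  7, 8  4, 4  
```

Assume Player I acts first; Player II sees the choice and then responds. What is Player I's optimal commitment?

Work backward from Player II's decision.
- A → Player II plays c1 (best of 9, 7, 1); Player I gets 8.
- B → Player II plays c2 (best of 1, 4, 0); Player I gets 0.
- C → Player II plays c1 (best of 3, 0, 0); Player I gets 0.
- D → Player II plays c2 (best of 3, 8, 4); Player I gets 7.
Maximizing over 8, 0, 0, 7, Player I chooses A. Subgame-perfect outcome: (A, c1) with payoffs (8, 9).

A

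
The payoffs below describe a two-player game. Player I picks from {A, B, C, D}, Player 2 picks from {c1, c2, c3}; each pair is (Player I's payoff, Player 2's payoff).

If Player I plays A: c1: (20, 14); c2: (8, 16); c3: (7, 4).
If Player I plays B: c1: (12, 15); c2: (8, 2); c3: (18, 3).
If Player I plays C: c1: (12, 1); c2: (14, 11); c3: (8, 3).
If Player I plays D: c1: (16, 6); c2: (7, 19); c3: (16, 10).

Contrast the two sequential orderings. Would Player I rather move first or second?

If Player I leads: Player 2's best replies are A→c2, B→c1, C→c2, D→c2; Player I's induced payoffs 8, 12, 14, 7; outcome (C, c2), payoffs (14, 11).
If Player 2 leads: Player I's best replies are c1→A, c2→C, c3→B; Player 2's induced payoffs 14, 11, 3; outcome (A, c1), payoffs (20, 14).
Player I gets 14 moving first and 20 moving second, so Player I prefers to move second.

second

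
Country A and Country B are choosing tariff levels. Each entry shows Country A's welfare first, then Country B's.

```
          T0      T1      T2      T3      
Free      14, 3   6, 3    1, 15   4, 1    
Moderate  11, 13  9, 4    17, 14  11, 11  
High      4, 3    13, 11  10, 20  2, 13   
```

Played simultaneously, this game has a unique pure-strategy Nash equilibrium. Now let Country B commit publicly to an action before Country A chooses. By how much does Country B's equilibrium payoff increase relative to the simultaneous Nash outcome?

Country A best-responds to each possible Country B move:
- T0: Country A compares 14, 11, 4 and picks Free; Country B would get 3.
- T1: Country A compares 6, 9, 13 and picks High; Country B would get 11.
- T2: Country A compares 1, 17, 10 and picks Moderate; Country B would get 14.
- T3: Country A compares 4, 11, 2 and picks Moderate; Country B would get 11.
Country B's induced payoffs are 3, 11, 14, 11, so Country B commits to T2. Subgame-perfect outcome: (Moderate, T2) with payoffs (17, 14).
Now find the simultaneous Nash equilibrium.
Country A's best replies: T0→Free; T1→High; T2→Moderate; T3→Moderate.
Country B's best replies: Free→T2; Moderate→T2; High→T2.
Only (Moderate, T2) has each player best-responding; Nash payoffs (17, 14).
Country B's commitment gain: 14 − 14 = 0.

0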